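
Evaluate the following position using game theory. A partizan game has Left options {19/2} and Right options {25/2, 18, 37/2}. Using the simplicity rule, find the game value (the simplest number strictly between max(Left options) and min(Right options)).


Left options: {19/2}, max = 19/2
Right options: {25/2, 18, 37/2}, min = 25/2
All options are numbers and max(Left) < min(Right), so by the simplicity theorem the value is the simplest (earliest-born) number strictly between 19/2 and 25/2.
Integers 10 through 12 all lie strictly between 19/2 and 25/2.
Among integers, the simplest (lowest birthday = smallest |n|; 0 is born on day 0, +-n on day n) is 10.
No non-integer in the interval can be simpler: if x is a non-integer in the interval, then floor(x) or ceil(x) also lies in the interval (the interval contains an integer), and both are proper prefixes of x's sign expansion, i.e. born earlier. So the game value is 10.
Game value = 10

10


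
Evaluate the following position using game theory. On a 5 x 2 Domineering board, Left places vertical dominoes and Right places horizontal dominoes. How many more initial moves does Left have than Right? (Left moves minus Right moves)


Board is 5 x 2 (rows x cols).
Left (vertical) placements: (rows-1) * cols = 4 * 2 = 8
Right (horizontal) placements: rows * (cols-1) = 5 * 1 = 5
Advantage = Left - Right = 8 - 5 = 3

3


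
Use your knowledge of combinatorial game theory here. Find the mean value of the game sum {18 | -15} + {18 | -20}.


G1 = {18 | -15}, G2 = {18 | -20}
Each is a switch {a | b} with numbers a > b; its mean value is (a + b)/2, and mean value is additive over game sums: m(G1 + G2) = m(G1) + m(G2).
Mean of G1 = (18 + (-15))/2 = 3/2 = 3/2
Mean of G2 = (18 + (-20))/2 = -2/2 = -1
Mean of G1 + G2 = 3/2 + -1 = 1/2

1/2


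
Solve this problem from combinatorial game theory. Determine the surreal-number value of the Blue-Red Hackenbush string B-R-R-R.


Edges (from ground): B-R-R-R
By Berlekamp's sign-expansion rule, a Blue-Red Hackenbush stalk has the value of the surreal number whose sign sequence is the edge sequence with B -> + and R -> -.
Sign sequence: +---
Trace the sign expansion in the surreal number tree, starting from 0:
Edge 1: B (sign +) -> bounds (0, +inf), value = 1
Edge 2: R (sign -) -> bounds (0, 1), value = 1/2
Edge 3: R (sign -) -> bounds (0, 1/2), value = 1/4
Edge 4: R (sign -) -> bounds (0, 1/4), value = 1/8
Game value = 1/8

1/8


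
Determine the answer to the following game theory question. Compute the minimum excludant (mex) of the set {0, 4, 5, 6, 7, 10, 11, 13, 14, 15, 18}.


Set = {0, 4, 5, 6, 7, 10, 11, 13, 14, 15, 18}
0 is in the set.
1 is NOT in the set. This is the mex.
mex = 1

1


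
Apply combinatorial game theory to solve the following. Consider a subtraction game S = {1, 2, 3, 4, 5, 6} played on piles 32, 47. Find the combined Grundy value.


Subtraction set: {1, 2, 3, 4, 5, 6}
For this subtraction set, G(n) = n mod 7 (period = max + 1 = 7).
Pile 1 (size 32): G(32) = 32 mod 7 = 4
Pile 2 (size 47): G(47) = 47 mod 7 = 5
Total Grundy value = XOR of all: 4 XOR 5 = 1

1


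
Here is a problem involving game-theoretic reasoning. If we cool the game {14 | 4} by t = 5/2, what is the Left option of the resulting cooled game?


Original game: {14 | 4} (a switch {a | b} with a > b).
Cooling by t (for t below the temperature (a - b)/2 = 5) taxes each move by t: {a | b} cooled by t is {a - t | b + t}.
Cooling amount: t = 5/2
Cooled Left option: 14 - 5/2 = 23/2
Cooled Right option: 4 + 5/2 = 13/2
Cooled game: {23/2 | 13/2}
Left option = 23/2

23/2


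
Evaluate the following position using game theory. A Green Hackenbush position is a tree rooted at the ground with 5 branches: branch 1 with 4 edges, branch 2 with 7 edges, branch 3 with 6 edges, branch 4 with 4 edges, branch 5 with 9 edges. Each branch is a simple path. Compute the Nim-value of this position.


The tree has 5 branches from the ground vertex.
In Green Hackenbush, the Nim-value of a simple path of length k is k.
Branch 1: length 4, Nim-value = 4
Branch 2: length 7, Nim-value = 7
Branch 3: length 6, Nim-value = 6
Branch 4: length 4, Nim-value = 4
Branch 5: length 9, Nim-value = 9
Total Nim-value = XOR of all branch values:
0 XOR 4 = 4
4 XOR 7 = 3
3 XOR 6 = 5
5 XOR 4 = 1
1 XOR 9 = 8
Nim-value of the tree = 8

8


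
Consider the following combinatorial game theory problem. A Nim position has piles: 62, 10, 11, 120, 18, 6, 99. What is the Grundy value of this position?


We need the XOR (exclusive or) of all pile sizes.
After XOR-ing pile 1 (size 62): 0 XOR 62 = 62
After XOR-ing pile 2 (size 10): 62 XOR 10 = 52
After XOR-ing pile 3 (size 11): 52 XOR 11 = 63
After XOR-ing pile 4 (size 120): 63 XOR 120 = 71
After XOR-ing pile 5 (size 18): 71 XOR 18 = 85
After XOR-ing pile 6 (size 6): 85 XOR 6 = 83
After XOR-ing pile 7 (size 99): 83 XOR 99 = 48
The Nim-value of this position is 48.

48


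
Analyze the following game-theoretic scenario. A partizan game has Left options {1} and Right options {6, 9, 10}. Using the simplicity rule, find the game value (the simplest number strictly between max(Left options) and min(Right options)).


Left options: {1}, max = 1
Right options: {6, 9, 10}, min = 6
All options are numbers and max(Left) < min(Right), so by the simplicity theorem the value is the simplest (earliest-born) number strictly between 1 and 6.
Integers 2 through 5 all lie strictly between 1 and 6.
Among integers, the simplest (lowest birthday = smallest |n|; 0 is born on day 0, +-n on day n) is 2.
No non-integer in the interval can be simpler: if x is a non-integer in the interval, then floor(x) or ceil(x) also lies in the interval (the interval contains an integer), and both are proper prefixes of x's sign expansion, i.e. born earlier. So the game value is 2.
Game value = 2

2


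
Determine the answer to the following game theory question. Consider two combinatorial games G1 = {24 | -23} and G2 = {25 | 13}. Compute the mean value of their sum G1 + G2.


G1 = {24 | -23}, G2 = {25 | 13}
Each is a switch {a | b} with numbers a > b; its mean value is (a + b)/2, and mean value is additive over game sums: m(G1 + G2) = m(G1) + m(G2).
Mean of G1 = (24 + (-23))/2 = 1/2 = 1/2
Mean of G2 = (25 + (13))/2 = 38/2 = 19
Mean of G1 + G2 = 1/2 + 19 = 39/2

39/2


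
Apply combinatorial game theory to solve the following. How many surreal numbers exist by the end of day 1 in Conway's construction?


Day 0: {|} = 0 is born. Count = 1.
Day n: the number of surreal numbers born by day n is 2^(n+1) - 1.
By day 0: 2^1 - 1 = 1
By day 1: 2^2 - 1 = 3
By day 1: 3 surreal numbers.

3


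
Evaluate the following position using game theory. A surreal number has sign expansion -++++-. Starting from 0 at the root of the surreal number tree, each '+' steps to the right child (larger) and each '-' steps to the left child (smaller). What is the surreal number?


Sign expansion: -++++-
Rule: track bounds (lo, hi), initially (-inf, +inf). On '+', the current value becomes lo and we move to the simplest number in (value, hi): value + 1 if hi = +inf, otherwise the midpoint (value + hi)/2. On '-', the current value becomes hi and we move to value - 1 if lo = -inf, otherwise the midpoint (lo + value)/2.
Start at 0.
Step 1: sign = -, move left. Bounds: (-inf, 0). Value = -1
Step 2: sign = +, move right. Bounds: (-1, 0). Value = -1/2
Step 3: sign = +, move right. Bounds: (-1/2, 0). Value = -1/4
Step 4: sign = +, move right. Bounds: (-1/4, 0). Value = -1/8
Step 5: sign = +, move right. Bounds: (-1/8, 0). Value = -1/16
Step 6: sign = -, move left. Bounds: (-1/8, -1/16). Value = -3/32
The surreal number with sign expansion -++++- is -3/32.

-3/32


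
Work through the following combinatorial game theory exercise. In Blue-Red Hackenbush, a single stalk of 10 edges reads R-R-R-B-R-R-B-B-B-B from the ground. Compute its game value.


Edges (from ground): R-R-R-B-R-R-B-B-B-B
By Berlekamp's sign-expansion rule, a Blue-Red Hackenbush stalk has the value of the surreal number whose sign sequence is the edge sequence with B -> + and R -> -.
Sign sequence: ---+--++++
Trace the sign expansion in the surreal number tree, starting from 0:
Edge 1: R (sign -) -> bounds (-inf, 0), value = -1
Edge 2: R (sign -) -> bounds (-inf, -1), value = -2
Edge 3: R (sign -) -> bounds (-inf, -2), value = -3
Edge 4: B (sign +) -> bounds (-3, -2), value = -5/2
Edge 5: R (sign -) -> bounds (-3, -5/2), value = -11/4
Edge 6: R (sign -) -> bounds (-3, -11/4), value = -23/8
Edge 7: B (sign +) -> bounds (-23/8, -11/4), value = -45/16
Edge 8: B (sign +) -> bounds (-45/16, -11/4), value = -89/32
Edge 9: B (sign +) -> bounds (-89/32, -11/4), value = -177/64
Edge 10: B (sign +) -> bounds (-177/64, -11/4), value = -353/128
Game value = -353/128

-353/128


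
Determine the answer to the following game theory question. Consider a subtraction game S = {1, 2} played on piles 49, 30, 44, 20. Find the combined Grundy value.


Subtraction set: {1, 2}
For this subtraction set, G(n) = n mod 3 (period = max + 1 = 3).
Pile 1 (size 49): G(49) = 49 mod 3 = 1
Pile 2 (size 30): G(30) = 30 mod 3 = 0
Pile 3 (size 44): G(44) = 44 mod 3 = 2
Pile 4 (size 20): G(20) = 20 mod 3 = 2
Total Grundy value = XOR of all: 1 XOR 0 XOR 2 XOR 2 = 1

1


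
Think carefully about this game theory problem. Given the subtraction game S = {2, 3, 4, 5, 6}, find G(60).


The subtraction set is S = {2, 3, 4, 5, 6}.
G(k) = mex{ G(k - s) : s in S, s <= k }. We compute iteratively: G(0) = 0.
G(1) = mex({}) = 0
G(2) = mex({0}) = 1
G(3) = mex({0}) = 1
G(4) = mex({0, 1}) = 2
G(5) = mex({0, 1}) = 2
G(6) = mex({0, 1, 2}) = 3
G(7) = mex({0, 1, 2}) = 3
G(8) = mex({1, 2, 3}) = 0
G(9) = mex({1, 2, 3}) = 0
G(10) = mex({0, 2, 3}) = 1
G(11) = mex({0, 2, 3}) = 1
G(12) = mex({0, 1, 3}) = 2
G(13) = mex({0, 1, 3}) = 2
Observe that G(8)..G(13) = 0, 0, 1, 1, 2, 2 repeats G(0)..G(5) = 0, 0, 1, 1, 2, 2.
For k >= max(S) = 6, G(k) is determined by the previous 6 values G(k-6)..G(k-1); a window of 6 consecutive values has recurred shifted by 8, so by induction G(k + 8) = G(k) for all k >= 0: the sequence is periodic from the start with period 8.
One period: G(0..7) = 0, 0, 1, 1, 2, 2, 3, 3.
60 mod 8 = 4, so G(60) = G(4) = 2.

2


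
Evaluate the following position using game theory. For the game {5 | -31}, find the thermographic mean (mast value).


Game = {5 | -31}, a switch {a | b} with numbers a > b.
Its thermograph has left wall a - t and right wall b + t, which meet at t = (a - b)/2, where both equal (a + b)/2. So the mast (mean value) is at (a + b)/2.
Mean = (5 + (-31))/2 = -26/2 = -13

-13


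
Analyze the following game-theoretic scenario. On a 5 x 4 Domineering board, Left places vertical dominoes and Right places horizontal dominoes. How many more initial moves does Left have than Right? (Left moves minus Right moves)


Board is 5 x 4 (rows x cols).
Left (vertical) placements: (rows-1) * cols = 4 * 4 = 16
Right (horizontal) placements: rows * (cols-1) = 5 * 3 = 15
Advantage = Left - Right = 16 - 15 = 1

1


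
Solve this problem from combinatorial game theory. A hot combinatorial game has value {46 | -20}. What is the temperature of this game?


The game is {46 | -20}, a switch {a | b} with numbers a > b.
Cooling {a | b} by t gives {a - t | b + t}, which stops being hot when a - t = b + t, i.e. at t = (a - b)/2. So the temperature of a switch is (a - b)/2.
Temperature = (Left option - Right option) / 2
= (46 - (-20)) / 2
= 66 / 2
= 33

33


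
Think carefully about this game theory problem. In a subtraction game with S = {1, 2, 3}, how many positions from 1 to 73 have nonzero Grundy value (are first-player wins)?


Subtraction set S = {1, 2, 3}, so G(n) = n mod 4.
G(n) = 0 when n is a multiple of 4.
Multiples of 4 in [1, 73]: 18
N-positions (nonzero Grundy) = 73 - 18 = 55

55


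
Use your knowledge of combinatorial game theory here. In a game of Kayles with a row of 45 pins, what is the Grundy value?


Kayles: a move removes 1 or 2 adjacent pins from a contiguous row.
Removing pins from a row of k leaves two independent rows (a, b) with a + b = k - 1 (one pin) or a + b = k - 2 (two pins); an end removal gives a = 0.
By Sprague-Grundy, G(k) = mex{ G(a) XOR G(b) } over all these splits. G(0) = 0.
G(1): splits (0,0):0^0=0 -> mex({0}) = 1
G(2): splits (0,1):0^1=1 (0,0):0^0=0 -> mex({0, 1}) = 2
G(3): splits (0,2):0^2=2 (1,1):1^1=0 (0,1):0^1=1 -> mex({0, 1, 2}) = 3
G(4): splits (0,3):0^3=3 (1,2):1^2=3 (0,2):0^2=2 (1,1):1^1=0 -> mex({0, 2, 3}) = 1
G(5): splits (0,4):0^1=1 (1,3):1^3=2 (2,2):2^2=0 (0,3):0^3=3 (1,2):1^2=3 -> mex({0, 1, 2, 3}) = 4
G(6) = mex({0, 1, 2, 4}) = 3
G(7) = mex({0, 1, 3, 4, 5}) = 2
G(8) = mex({0, 2, 3, 5, 6}) = 1
G(9) = mex({0, 1, 2, 3, 6, 7}) = 4
G(10) = mex({0, 1, 3, 4, 5, 7}) = 2
G(11) = mex({0, 1, 2, 3, 4, 5}) = 6
G(12) = mex({0, 1, 2, 3, 5, 6, 7}) = 4
G(13) = mex({0, 2, 3, 4, 6, 7}) = 1
G(14) = mex({0, 1, 4, 5, 6, 7}) = 2
G(15) = mex({0, 1, 2, 3, 4, 5, 6}) = 7
G(16) = mex({0, 2, 3, 5, 6, 7}) = 1
G(17) = mex({0, 1, 2, 3, 5, 6, 7}) = 4
G(18) = mex({0, 1, 2, 4, 5, 6}) = 3
G(19) = mex({0, 1, 3, 4, 5, 7}) = 2
G(20) = mex({0, 2, 3, 4, 5, 6, 7}) = 1
G(21) = mex({0, 1, 2, 3, 5, 6, 7}) = 4
G(22) = mex({0, 1, 2, 3, 4, 5, 7}) = 6
G(23) = mex({0, 1, 2, 3, 4, 5, 6}) = 7
G(24) = mex({0, 1, 2, 3, 5, 6, 7}) = 4
G(25) = mex({0, 2, 3, 4, 6, 7}) = 1
G(26) = mex({0, 1, 3, 4, 5, 6, 7}) = 2
G(27) = mex({0, 1, 2, 3, 4, 5, 6, 7}) = 8
G(28) = mex({0, 1, 2, 3, 4, 6, 7, 8}) = 5
G(29) = mex({0, 1, 2, 3, 5, 6, 7, 8, 9}) = 4
G(30) = mex({0, 1, 2, 3, 4, 5, 6, 9, 10}) = 7
G(31) = mex({0, 1, 3, 4, 5, 7, 10, 11}) = 2
G(32) = mex({0, 2, 3, 4, 5, 6, 7, 9, 11}) = 1
G(33) = mex({0, 1, 2, 3, 4, 5, 6, 7, 9, 12}) = 8
G(34) = mex({0, 1, 2, 3, 4, 5, 7, 8, 11, 12}) = 6
G(35) = mex({0, 1, 2, 3, 4, 5, 6, 8, 9, 10, 11}) = 7
G(36) = mex({0, 1, 2, 3, 5, 6, 7, 9, 10}) = 4
G(37) = mex({0, 2, 3, 4, 6, 7, 9, 10, 11, 12}) = 1
G(38) = mex({0, 1, 3, 4, 5, 6, 7, 9, 10, 11, 12}) = 2
G(39) = mex({0, 1, 2, 4, 5, 6, 7, 9, 10, 12, 14}) = 3
G(40) = mex({0, 2, 3, 4, 6, 7, 11, 12, 14}) = 1
G(41) = mex({0, 1, 2, 3, 5, 6, 7, 9, 10, 11, 12}) = 4
G(42) = mex({0, 1, 2, 3, 4, 5, 6, 9, 10}) = 7
G(43) = mex({0, 1, 3, 4, 5, 7, 9, 10, 12, 15}) = 2
G(44) = mex({0, 2, 3, 4, 5, 6, 7, 9, 10, 12, 15}) = 1
G(45) = mex({0, 1, 2, 3, 4, 5, 6, 7, 9, 10, 12, 14}) = 8
Therefore G(45) = 8.

8


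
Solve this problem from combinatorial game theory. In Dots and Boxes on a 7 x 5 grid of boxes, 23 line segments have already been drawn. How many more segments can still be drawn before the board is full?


Grid: 7 x 5 boxes, i.e. 8 rows and 6 columns of dots.
Horizontal edges: (rows + 1) * cols = 8 * 5 = 40
Vertical edges: rows * (cols + 1) = 7 * 6 = 42
Total edges: 40 + 42 = 82
Edges drawn: 23
Remaining: 82 - 23 = 59

59


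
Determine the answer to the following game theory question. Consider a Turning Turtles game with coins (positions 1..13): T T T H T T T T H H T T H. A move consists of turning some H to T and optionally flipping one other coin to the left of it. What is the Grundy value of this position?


Coins: T T T H T T T T H H T T H
Key fact: a single head at position k behaves exactly like a Nim heap of size k (turning it to T and optionally flipping a coin at j < k corresponds to moving the heap from k to j, or to 0), and heads combine as a disjunctive sum (two heads at the same place would cancel, matching j XOR j = 0). So the Nim-value is the XOR of the 1-indexed positions of the heads.
Face-up positions (1-indexed): [4, 9, 10, 13]
XOR 0 with 4: 0 XOR 4 = 4
XOR 4 with 9: 4 XOR 9 = 13
XOR 13 with 10: 13 XOR 10 = 7
XOR 7 with 13: 7 XOR 13 = 10
Nim-value = 10

10


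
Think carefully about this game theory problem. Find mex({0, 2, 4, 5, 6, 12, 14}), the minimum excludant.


Set = {0, 2, 4, 5, 6, 12, 14}
0 is in the set.
1 is NOT in the set. This is the mex.
mex = 1

1


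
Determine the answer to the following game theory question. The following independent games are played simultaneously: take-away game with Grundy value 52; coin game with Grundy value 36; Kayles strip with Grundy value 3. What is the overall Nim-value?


By the Sprague-Grundy theorem, the Grundy value of a sum of games is the XOR of individual Grundy values.
take-away game: Grundy value = 52. Running XOR: 0 XOR 52 = 52
coin game: Grundy value = 36. Running XOR: 52 XOR 36 = 16
Kayles strip: Grundy value = 3. Running XOR: 16 XOR 3 = 19
The combined Grundy value is 19.

19


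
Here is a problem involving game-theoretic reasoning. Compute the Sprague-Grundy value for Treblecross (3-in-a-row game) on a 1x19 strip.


Treblecross: place X on empty cells; 3-in-a-row wins.
Playing within two cells of an existing X lets the opponent win at once, so sensible play treats the cells i-2..i+2 around each X as dead. The player left with no safe cell loses, so this is a normal-play take-away game on strips of safe cells.
Placing X at cell i (0-indexed) of a strip of k safe cells leaves independent strips of sizes max(0, i-2) and max(0, k-i-3). Hence G(k) = mex{ G(max(0,i-2)) XOR G(max(0,k-i-3)) : 0 <= i < k }, with G(0) = 0.
G(1): splits (0,0):0^0=0 -> mex({0}) = 1
G(2): splits (0,0):0^0=0 -> mex({0}) = 1
G(3): splits (0,0):0^0=0 -> mex({0}) = 1
G(4): splits (0,1):0^1=1 (0,0):0^0=0 -> mex({0, 1}) = 2
G(5): splits (0,2):0^1=1 (0,1):0^1=1 (0,0):0^0=0 -> mex({0, 1}) = 2
G(6) = mex({1}) = 0
G(7) = mex({0, 1, 2}) = 3
G(8) = mex({0, 1, 2}) = 3
G(9) = mex({0, 2}) = 1
G(10) = mex({0, 2, 3}) = 1
G(11) = mex({0, 3}) = 1
G(12) = mex({1, 3}) = 0
G(13) = mex({0, 1, 2, 3}) = 4
G(14) = mex({0, 1, 2}) = 3
G(15) = mex({0, 1, 2}) = 3
G(16) = mex({0, 1, 2, 4}) = 3
G(17) = mex({0, 1, 3, 4}) = 2
G(18) = mex({0, 1, 3, 4}) = 2
G(19) = mex({0, 1, 3, 5}) = 2
Therefore G(19) = 2.

2


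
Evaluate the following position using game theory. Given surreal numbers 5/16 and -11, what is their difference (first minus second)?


x = 5/16, y = -11
Converting to common denominator: 16
x = 5/16, y = -176/16
x - y = 5/16 - -11 = 181/16

181/16


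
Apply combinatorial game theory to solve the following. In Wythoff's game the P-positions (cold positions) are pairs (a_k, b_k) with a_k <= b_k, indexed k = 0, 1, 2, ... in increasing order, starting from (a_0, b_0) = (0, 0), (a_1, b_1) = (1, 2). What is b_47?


By Wythoff's theorem, a_k = floor(k * phi) and b_k = floor(k * phi^2) = a_k + k, where phi = (1 + sqrt(5))/2 is the golden ratio.
phi = (1 + sqrt(5))/2 = 1.618034
phi^2 = phi + 1 = 2.618034
k = 47
k * phi^2 = 47 * 2.618034 = 123.047597
b_47 = floor(k * phi^2) = 123 (check: a_47 + k = 76 + 47 = 123)

123


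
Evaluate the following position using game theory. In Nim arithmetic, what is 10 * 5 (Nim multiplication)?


Nim multiplication is bilinear over XOR: (u XOR v) * w = (u*w) XOR (v*w).
So we split each operand into its bit components and XOR the pairwise Nim products.
10 = 2 + 8 (as XOR of powers of 2).
5 = 1 + 4 (as XOR of powers of 2).
Using the standard Nim-product table on single bits:
  2*2 = 3,   2*4 = 8,   2*8 = 12,
  4*4 = 6,   4*8 = 11,  8*8 = 13,
and  1*x = x (identity), k*l = l*k (commutative).
Pairwise Nim products:
  2 * 1 = 2
  2 * 4 = 8
  8 * 1 = 8
  8 * 4 = 11
XOR them: 2 XOR 8 XOR 8 XOR 11 = 9.
Result: 10 * 5 = 9 (in Nim).

9


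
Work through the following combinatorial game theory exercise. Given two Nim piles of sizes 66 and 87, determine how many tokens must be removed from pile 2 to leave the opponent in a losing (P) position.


Piles: 66 and 87
Current XOR: 66 XOR 87 = 21 (non-zero, so this is an N-position).
To make the XOR zero, we need to find a move that balances the piles.
For pile 2 (size 87): target = 87 XOR 21 = 66
We reduce pile 2 from 87 to 66.
Tokens removed: 87 - 66 = 21
Verification: 66 XOR 66 = 0

21


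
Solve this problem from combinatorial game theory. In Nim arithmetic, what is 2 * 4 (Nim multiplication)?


Nim multiplication is bilinear over XOR: (u XOR v) * w = (u*w) XOR (v*w).
So we split each operand into its bit components and XOR the pairwise Nim products.
2 = 2 (as XOR of powers of 2).
4 = 4 (as XOR of powers of 2).
Using the standard Nim-product table on single bits:
  2*2 = 3,   2*4 = 8,   2*8 = 12,
  4*4 = 6,   4*8 = 11,  8*8 = 13,
and  1*x = x (identity), k*l = l*k (commutative).
Pairwise Nim products:
  2 * 4 = 8
XOR them: 8 = 8.
Result: 2 * 4 = 8 (in Nim).

8


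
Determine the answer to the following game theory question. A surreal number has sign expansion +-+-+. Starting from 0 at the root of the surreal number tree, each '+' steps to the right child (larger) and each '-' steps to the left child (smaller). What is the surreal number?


Sign expansion: +-+-+
Rule: track bounds (lo, hi), initially (-inf, +inf). On '+', the current value becomes lo and we move to the simplest number in (value, hi): value + 1 if hi = +inf, otherwise the midpoint (value + hi)/2. On '-', the current value becomes hi and we move to value - 1 if lo = -inf, otherwise the midpoint (lo + value)/2.
Start at 0.
Step 1: sign = +, move right. Bounds: (0, +inf). Value = 1
Step 2: sign = -, move left. Bounds: (0, 1). Value = 1/2
Step 3: sign = +, move right. Bounds: (1/2, 1). Value = 3/4
Step 4: sign = -, move left. Bounds: (1/2, 3/4). Value = 5/8
Step 5: sign = +, move right. Bounds: (5/8, 3/4). Value = 11/16
The surreal number with sign expansion +-+-+ is 11/16.

11/16


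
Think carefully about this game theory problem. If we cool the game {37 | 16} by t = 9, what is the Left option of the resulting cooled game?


Original game: {37 | 16} (a switch {a | b} with a > b).
Cooling by t (for t below the temperature (a - b)/2 = 21/2) taxes each move by t: {a | b} cooled by t is {a - t | b + t}.
Cooling amount: t = 9
Cooled Left option: 37 - 9 = 28
Cooled Right option: 16 + 9 = 25
Cooled game: {28 | 25}
Left option = 28

28


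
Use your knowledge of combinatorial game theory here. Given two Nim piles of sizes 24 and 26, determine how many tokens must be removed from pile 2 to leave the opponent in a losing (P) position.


Piles: 24 and 26
Current XOR: 24 XOR 26 = 2 (non-zero, so this is an N-position).
To make the XOR zero, we need to find a move that balances the piles.
For pile 2 (size 26): target = 26 XOR 2 = 24
We reduce pile 2 from 26 to 24.
Tokens removed: 26 - 24 = 2
Verification: 24 XOR 24 = 0

2


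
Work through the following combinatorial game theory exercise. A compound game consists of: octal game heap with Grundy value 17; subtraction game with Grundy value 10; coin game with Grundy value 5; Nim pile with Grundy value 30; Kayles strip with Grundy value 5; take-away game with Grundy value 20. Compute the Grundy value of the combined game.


By the Sprague-Grundy theorem, the Grundy value of a sum of games is the XOR of individual Grundy values.
octal game heap: Grundy value = 17. Running XOR: 0 XOR 17 = 17
subtraction game: Grundy value = 10. Running XOR: 17 XOR 10 = 27
coin game: Grundy value = 5. Running XOR: 27 XOR 5 = 30
Nim pile: Grundy value = 30. Running XOR: 30 XOR 30 = 0
Kayles strip: Grundy value = 5. Running XOR: 0 XOR 5 = 5
take-away game: Grundy value = 20. Running XOR: 5 XOR 20 = 17
The combined Grundy value is 17.

17


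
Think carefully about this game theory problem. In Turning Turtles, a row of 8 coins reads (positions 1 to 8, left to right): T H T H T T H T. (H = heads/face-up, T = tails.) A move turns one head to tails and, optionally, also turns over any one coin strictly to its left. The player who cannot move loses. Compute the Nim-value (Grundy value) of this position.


Coins: T H T H T T H T
Key fact: a single head at position k behaves exactly like a Nim heap of size k (turning it to T and optionally flipping a coin at j < k corresponds to moving the heap from k to j, or to 0), and heads combine as a disjunctive sum (two heads at the same place would cancel, matching j XOR j = 0). So the Nim-value is the XOR of the 1-indexed positions of the heads.
Face-up positions (1-indexed): [2, 4, 7]
XOR 0 with 2: 0 XOR 2 = 2
XOR 2 with 4: 2 XOR 4 = 6
XOR 6 with 7: 6 XOR 7 = 1
Nim-value = 1

1


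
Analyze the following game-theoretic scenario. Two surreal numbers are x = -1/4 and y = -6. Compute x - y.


x = -1/4, y = -6
Converting to common denominator: 4
x = -1/4, y = -24/4
x - y = -1/4 - -6 = 23/4

23/4


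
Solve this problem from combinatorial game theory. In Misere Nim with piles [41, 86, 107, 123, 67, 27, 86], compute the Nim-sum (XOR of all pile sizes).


We need the XOR (exclusive or) of all pile sizes.
After XOR-ing pile 1 (size 41): 0 XOR 41 = 41
After XOR-ing pile 2 (size 86): 41 XOR 86 = 127
After XOR-ing pile 3 (size 107): 127 XOR 107 = 20
After XOR-ing pile 4 (size 123): 20 XOR 123 = 111
After XOR-ing pile 5 (size 67): 111 XOR 67 = 44
After XOR-ing pile 6 (size 27): 44 XOR 27 = 55
After XOR-ing pile 7 (size 86): 55 XOR 86 = 97
The Nim-value of this position is 97.

97


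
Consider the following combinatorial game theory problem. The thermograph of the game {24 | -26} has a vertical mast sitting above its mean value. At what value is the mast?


Game = {24 | -26}, a switch {a | b} with numbers a > b.
Its thermograph has left wall a - t and right wall b + t, which meet at t = (a - b)/2, where both equal (a + b)/2. So the mast (mean value) is at (a + b)/2.
Mean = (24 + (-26))/2 = -2/2 = -1

-1


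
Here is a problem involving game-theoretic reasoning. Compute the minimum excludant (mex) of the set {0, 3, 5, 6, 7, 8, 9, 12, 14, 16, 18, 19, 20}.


Set = {0, 3, 5, 6, 7, 8, 9, 12, 14, 16, 18, 19, 20}
0 is in the set.
1 is NOT in the set. This is the mex.
mex = 1

1


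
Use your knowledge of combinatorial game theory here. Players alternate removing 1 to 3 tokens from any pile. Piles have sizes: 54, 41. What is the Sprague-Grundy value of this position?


Subtraction set: {1, 2, 3}
For this subtraction set, G(n) = n mod 4 (period = max + 1 = 4).
Pile 1 (size 54): G(54) = 54 mod 4 = 2
Pile 2 (size 41): G(41) = 41 mod 4 = 1
Total Grundy value = XOR of all: 2 XOR 1 = 3

3


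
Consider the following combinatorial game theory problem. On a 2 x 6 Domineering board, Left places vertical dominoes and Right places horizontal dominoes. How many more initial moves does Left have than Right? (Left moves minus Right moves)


Board is 2 x 6 (rows x cols).
Left (vertical) placements: (rows-1) * cols = 1 * 6 = 6
Right (horizontal) placements: rows * (cols-1) = 2 * 5 = 10
Advantage = Left - Right = 6 - 10 = -4

-4


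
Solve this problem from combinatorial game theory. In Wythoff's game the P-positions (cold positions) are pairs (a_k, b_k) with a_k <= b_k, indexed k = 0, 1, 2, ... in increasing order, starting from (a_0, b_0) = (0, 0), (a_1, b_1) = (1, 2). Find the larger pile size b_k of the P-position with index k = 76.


By Wythoff's theorem, a_k = floor(k * phi) and b_k = floor(k * phi^2) = a_k + k, where phi = (1 + sqrt(5))/2 is the golden ratio.
phi = (1 + sqrt(5))/2 = 1.618034
phi^2 = phi + 1 = 2.618034
k = 76
k * phi^2 = 76 * 2.618034 = 198.970583
b_76 = floor(k * phi^2) = 198 (check: a_76 + k = 122 + 76 = 198)

198


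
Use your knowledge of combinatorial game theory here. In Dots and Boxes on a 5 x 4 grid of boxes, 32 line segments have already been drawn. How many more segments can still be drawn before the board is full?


Grid: 5 x 4 boxes, i.e. 6 rows and 5 columns of dots.
Horizontal edges: (rows + 1) * cols = 6 * 4 = 24
Vertical edges: rows * (cols + 1) = 5 * 5 = 25
Total edges: 24 + 25 = 49
Edges drawn: 32
Remaining: 49 - 32 = 17

17


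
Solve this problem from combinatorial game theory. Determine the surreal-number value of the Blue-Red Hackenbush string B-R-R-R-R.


Edges (from ground): B-R-R-R-R
By Berlekamp's sign-expansion rule, a Blue-Red Hackenbush stalk has the value of the surreal number whose sign sequence is the edge sequence with B -> + and R -> -.
Sign sequence: +----
Trace the sign expansion in the surreal number tree, starting from 0:
Edge 1: B (sign +) -> bounds (0, +inf), value = 1
Edge 2: R (sign -) -> bounds (0, 1), value = 1/2
Edge 3: R (sign -) -> bounds (0, 1/2), value = 1/4
Edge 4: R (sign -) -> bounds (0, 1/4), value = 1/8
Edge 5: R (sign -) -> bounds (0, 1/8), value = 1/16
Game value = 1/16

1/16


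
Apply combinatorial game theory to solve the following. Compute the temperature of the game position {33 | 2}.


The game is {33 | 2}, a switch {a | b} with numbers a > b.
Cooling {a | b} by t gives {a - t | b + t}, which stops being hot when a - t = b + t, i.e. at t = (a - b)/2. So the temperature of a switch is (a - b)/2.
Temperature = (Left option - Right option) / 2
= (33 - (2)) / 2
= 31 / 2
= 31/2

31/2


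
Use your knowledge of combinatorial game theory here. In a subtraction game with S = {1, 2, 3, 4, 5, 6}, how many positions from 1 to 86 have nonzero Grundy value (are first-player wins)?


Subtraction set S = {1, 2, 3, 4, 5, 6}, so G(n) = n mod 7.
G(n) = 0 when n is a multiple of 7.
Multiples of 7 in [1, 86]: 12
N-positions (nonzero Grundy) = 86 - 12 = 74

74


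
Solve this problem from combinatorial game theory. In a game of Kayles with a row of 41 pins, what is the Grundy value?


Kayles: a move removes 1 or 2 adjacent pins from a contiguous row.
Removing pins from a row of k leaves two independent rows (a, b) with a + b = k - 1 (one pin) or a + b = k - 2 (two pins); an end removal gives a = 0.
By Sprague-Grundy, G(k) = mex{ G(a) XOR G(b) } over all these splits. G(0) = 0.
G(1): splits (0,0):0^0=0 -> mex({0}) = 1
G(2): splits (0,1):0^1=1 (0,0):0^0=0 -> mex({0, 1}) = 2
G(3): splits (0,2):0^2=2 (1,1):1^1=0 (0,1):0^1=1 -> mex({0, 1, 2}) = 3
G(4): splits (0,3):0^3=3 (1,2):1^2=3 (0,2):0^2=2 (1,1):1^1=0 -> mex({0, 2, 3}) = 1
G(5): splits (0,4):0^1=1 (1,3):1^3=2 (2,2):2^2=0 (0,3):0^3=3 (1,2):1^2=3 -> mex({0, 1, 2, 3}) = 4
G(6) = mex({0, 1, 2, 4}) = 3
G(7) = mex({0, 1, 3, 4, 5}) = 2
G(8) = mex({0, 2, 3, 5, 6}) = 1
G(9) = mex({0, 1, 2, 3, 6, 7}) = 4
G(10) = mex({0, 1, 3, 4, 5, 7}) = 2
G(11) = mex({0, 1, 2, 3, 4, 5}) = 6
G(12) = mex({0, 1, 2, 3, 5, 6, 7}) = 4
G(13) = mex({0, 2, 3, 4, 6, 7}) = 1
G(14) = mex({0, 1, 4, 5, 6, 7}) = 2
G(15) = mex({0, 1, 2, 3, 4, 5, 6}) = 7
G(16) = mex({0, 2, 3, 5, 6, 7}) = 1
G(17) = mex({0, 1, 2, 3, 5, 6, 7}) = 4
G(18) = mex({0, 1, 2, 4, 5, 6}) = 3
G(19) = mex({0, 1, 3, 4, 5, 7}) = 2
G(20) = mex({0, 2, 3, 4, 5, 6, 7}) = 1
G(21) = mex({0, 1, 2, 3, 5, 6, 7}) = 4
G(22) = mex({0, 1, 2, 3, 4, 5, 7}) = 6
G(23) = mex({0, 1, 2, 3, 4, 5, 6}) = 7
G(24) = mex({0, 1, 2, 3, 5, 6, 7}) = 4
G(25) = mex({0, 2, 3, 4, 6, 7}) = 1
G(26) = mex({0, 1, 3, 4, 5, 6, 7}) = 2
G(27) = mex({0, 1, 2, 3, 4, 5, 6, 7}) = 8
G(28) = mex({0, 1, 2, 3, 4, 6, 7, 8}) = 5
G(29) = mex({0, 1, 2, 3, 5, 6, 7, 8, 9}) = 4
G(30) = mex({0, 1, 2, 3, 4, 5, 6, 9, 10}) = 7
G(31) = mex({0, 1, 3, 4, 5, 7, 10, 11}) = 2
G(32) = mex({0, 2, 3, 4, 5, 6, 7, 9, 11}) = 1
G(33) = mex({0, 1, 2, 3, 4, 5, 6, 7, 9, 12}) = 8
G(34) = mex({0, 1, 2, 3, 4, 5, 7, 8, 11, 12}) = 6
G(35) = mex({0, 1, 2, 3, 4, 5, 6, 8, 9, 10, 11}) = 7
G(36) = mex({0, 1, 2, 3, 5, 6, 7, 9, 10}) = 4
G(37) = mex({0, 2, 3, 4, 6, 7, 9, 10, 11, 12}) = 1
G(38) = mex({0, 1, 3, 4, 5, 6, 7, 9, 10, 11, 12}) = 2
G(39) = mex({0, 1, 2, 4, 5, 6, 7, 9, 10, 12, 14}) = 3
G(40) = mex({0, 2, 3, 4, 6, 7, 11, 12, 14}) = 1
G(41) = mex({0, 1, 2, 3, 5, 6, 7, 9, 10, 11, 12}) = 4
Therefore G(41) = 4.

4


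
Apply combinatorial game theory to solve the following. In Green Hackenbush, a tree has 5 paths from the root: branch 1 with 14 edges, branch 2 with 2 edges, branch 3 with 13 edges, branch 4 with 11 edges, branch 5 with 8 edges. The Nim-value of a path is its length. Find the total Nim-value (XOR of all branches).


The tree has 5 branches from the ground vertex.
In Green Hackenbush, the Nim-value of a simple path of length k is k.
Branch 1: length 14, Nim-value = 14
Branch 2: length 2, Nim-value = 2
Branch 3: length 13, Nim-value = 13
Branch 4: length 11, Nim-value = 11
Branch 5: length 8, Nim-value = 8
Total Nim-value = XOR of all branch values:
0 XOR 14 = 14
14 XOR 2 = 12
12 XOR 13 = 1
1 XOR 11 = 10
10 XOR 8 = 2
Nim-value of the tree = 2

2


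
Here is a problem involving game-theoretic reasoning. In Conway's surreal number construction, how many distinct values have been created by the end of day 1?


Day 0: {|} = 0 is born. Count = 1.
Day n: the number of surreal numbers born by day n is 2^(n+1) - 1.
By day 0: 2^1 - 1 = 1
By day 1: 2^2 - 1 = 3
By day 1: 3 surreal numbers.

3


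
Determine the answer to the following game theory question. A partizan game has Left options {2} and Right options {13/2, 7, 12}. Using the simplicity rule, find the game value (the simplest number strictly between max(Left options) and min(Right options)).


Left options: {2}, max = 2
Right options: {13/2, 7, 12}, min = 13/2
All options are numbers and max(Left) < min(Right), so by the simplicity theorem the value is the simplest (earliest-born) number strictly between 2 and 13/2.
Integers 3 through 6 all lie strictly between 2 and 13/2.
Among integers, the simplest (lowest birthday = smallest |n|; 0 is born on day 0, +-n on day n) is 3.
No non-integer in the interval can be simpler: if x is a non-integer in the interval, then floor(x) or ceil(x) also lies in the interval (the interval contains an integer), and both are proper prefixes of x's sign expansion, i.e. born earlier. So the game value is 3.
Game value = 3

3


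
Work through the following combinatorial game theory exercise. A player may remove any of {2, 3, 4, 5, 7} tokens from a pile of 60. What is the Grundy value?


The subtraction set is S = {2, 3, 4, 5, 7}.
G(k) = mex{ G(k - s) : s in S, s <= k }. We compute iteratively: G(0) = 0.
G(1) = mex({}) = 0
G(2) = mex({0}) = 1
G(3) = mex({0}) = 1
G(4) = mex({0, 1}) = 2
G(5) = mex({0, 1}) = 2
G(6) = mex({0, 1, 2}) = 3
G(7) = mex({0, 1, 2}) = 3
G(8) = mex({0, 1, 2, 3}) = 4
G(9) = mex({1, 2, 3}) = 0
G(10) = mex({1, 2, 3, 4}) = 0
G(11) = mex({0, 2, 3, 4}) = 1
G(12) = mex({0, 2, 3, 4}) = 1
G(13) = mex({0, 1, 3, 4}) = 2
G(14) = mex({0, 1, 3}) = 2
G(15) = mex({0, 1, 2, 4}) = 3
Observe that G(9)..G(15) = 0, 0, 1, 1, 2, 2, 3 repeats G(0)..G(6) = 0, 0, 1, 1, 2, 2, 3.
For k >= max(S) = 7, G(k) is determined by the previous 7 values G(k-7)..G(k-1); a window of 7 consecutive values has recurred shifted by 9, so by induction G(k + 9) = G(k) for all k >= 0: the sequence is periodic from the start with period 9.
One period: G(0..8) = 0, 0, 1, 1, 2, 2, 3, 3, 4.
60 mod 9 = 6, so G(60) = G(6) = 3.

3


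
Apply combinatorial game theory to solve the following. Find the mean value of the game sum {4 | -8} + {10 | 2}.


G1 = {4 | -8}, G2 = {10 | 2}
Each is a switch {a | b} with numbers a > b; its mean value is (a + b)/2, and mean value is additive over game sums: m(G1 + G2) = m(G1) + m(G2).
Mean of G1 = (4 + (-8))/2 = -4/2 = -2
Mean of G2 = (10 + (2))/2 = 12/2 = 6
Mean of G1 + G2 = -2 + 6 = 4

4


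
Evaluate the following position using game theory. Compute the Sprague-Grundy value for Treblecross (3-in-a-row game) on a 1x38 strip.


Treblecross: place X on empty cells; 3-in-a-row wins.
Playing within two cells of an existing X lets the opponent win at once, so sensible play treats the cells i-2..i+2 around each X as dead. The player left with no safe cell loses, so this is a normal-play take-away game on strips of safe cells.
Placing X at cell i (0-indexed) of a strip of k safe cells leaves independent strips of sizes max(0, i-2) and max(0, k-i-3). Hence G(k) = mex{ G(max(0,i-2)) XOR G(max(0,k-i-3)) : 0 <= i < k }, with G(0) = 0.
G(1): splits (0,0):0^0=0 -> mex({0}) = 1
G(2): splits (0,0):0^0=0 -> mex({0}) = 1
G(3): splits (0,0):0^0=0 -> mex({0}) = 1
G(4): splits (0,1):0^1=1 (0,0):0^0=0 -> mex({0, 1}) = 2
G(5): splits (0,2):0^1=1 (0,1):0^1=1 (0,0):0^0=0 -> mex({0, 1}) = 2
G(6) = mex({1}) = 0
G(7) = mex({0, 1, 2}) = 3
G(8) = mex({0, 1, 2}) = 3
G(9) = mex({0, 2}) = 1
G(10) = mex({0, 2, 3}) = 1
G(11) = mex({0, 3}) = 1
G(12) = mex({1, 3}) = 0
G(13) = mex({0, 1, 2, 3}) = 4
G(14) = mex({0, 1, 2}) = 3
G(15) = mex({0, 1, 2}) = 3
G(16) = mex({0, 1, 2, 4}) = 3
G(17) = mex({0, 1, 3, 4}) = 2
G(18) = mex({0, 1, 3, 4}) = 2
G(19) = mex({0, 1, 3, 5}) = 2
G(20) = mex({0, 1, 2, 3, 5}) = 4
G(21) = mex({0, 1, 2, 3, 5}) = 4
G(22) = mex({1, 2, 6}) = 0
G(23) = mex({0, 1, 2, 3, 4, 6}) = 5
G(24) = mex({0, 1, 2, 3, 4}) = 5
G(25) = mex({0, 1, 3, 4, 7}) = 2
G(26) = mex({0, 1, 3, 4, 5, 7}) = 2
G(27) = mex({0, 1, 3, 5}) = 2
G(28) = mex({0, 1, 2, 5}) = 3
G(29) = mex({0, 1, 2, 4, 5, 6}) = 3
G(30) = mex({1, 2, 4, 6}) = 0
G(31) = mex({0, 1, 2, 3, 4, 6}) = 5
G(32) = mex({1, 2, 3, 4, 7}) = 0
G(33) = mex({0, 3, 7}) = 1
G(34) = mex({0, 2, 3, 5, 7}) = 1
G(35) = mex({0, 2, 3, 5, 6}) = 1
G(36) = mex({0, 1, 2, 5, 6}) = 3
G(37) = mex({0, 1, 2, 4, 5, 6}) = 3
G(38) = mex({0, 1, 2, 4}) = 3
Therefore G(38) = 3.

3


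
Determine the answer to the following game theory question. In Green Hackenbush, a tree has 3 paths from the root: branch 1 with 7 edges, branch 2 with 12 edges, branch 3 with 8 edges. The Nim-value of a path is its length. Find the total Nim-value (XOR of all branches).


The tree has 3 branches from the ground vertex.
In Green Hackenbush, the Nim-value of a simple path of length k is k.
Branch 1: length 7, Nim-value = 7
Branch 2: length 12, Nim-value = 12
Branch 3: length 8, Nim-value = 8
Total Nim-value = XOR of all branch values:
0 XOR 7 = 7
7 XOR 12 = 11
11 XOR 8 = 3
Nim-value of the tree = 3

3


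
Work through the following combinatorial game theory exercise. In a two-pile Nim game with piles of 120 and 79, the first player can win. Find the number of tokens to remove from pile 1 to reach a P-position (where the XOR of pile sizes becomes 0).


Piles: 120 and 79
Current XOR: 120 XOR 79 = 55 (non-zero, so this is an N-position).
To make the XOR zero, we need to find a move that balances the piles.
For pile 1 (size 120): target = 120 XOR 55 = 79
We reduce pile 1 from 120 to 79.
Tokens removed: 120 - 79 = 41
Verification: 79 XOR 79 = 0

41


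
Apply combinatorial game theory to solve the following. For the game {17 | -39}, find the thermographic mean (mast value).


Game = {17 | -39}, a switch {a | b} with numbers a > b.
Its thermograph has left wall a - t and right wall b + t, which meet at t = (a - b)/2, where both equal (a + b)/2. So the mast (mean value) is at (a + b)/2.
Mean = (17 + (-39))/2 = -22/2 = -11

-11


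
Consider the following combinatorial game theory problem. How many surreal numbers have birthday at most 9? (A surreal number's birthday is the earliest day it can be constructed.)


Day 0: {|} = 0 is born. Count = 1.
Day n: the number of surreal numbers born by day n is 2^(n+1) - 1.
By day 0: 2^1 - 1 = 1
By day 1: 2^2 - 1 = 3
By day 2: 2^3 - 1 = 7
By day 3: 2^4 - 1 = 15
By day 4: 2^5 - 1 = 31
By day 5: 2^6 - 1 = 63
By day 6: 2^7 - 1 = 127
By day 7: 2^8 - 1 = 255
By day 8: 2^9 - 1 = 511
By day 9: 2^10 - 1 = 1023
By day 9: 1023 surreal numbers.

1023


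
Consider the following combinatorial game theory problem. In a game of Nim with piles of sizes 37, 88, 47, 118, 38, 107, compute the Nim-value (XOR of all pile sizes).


We need the XOR (exclusive or) of all pile sizes.
After XOR-ing pile 1 (size 37): 0 XOR 37 = 37
After XOR-ing pile 2 (size 88): 37 XOR 88 = 125
After XOR-ing pile 3 (size 47): 125 XOR 47 = 82
After XOR-ing pile 4 (size 118): 82 XOR 118 = 36
After XOR-ing pile 5 (size 38): 36 XOR 38 = 2
After XOR-ing pile 6 (size 107): 2 XOR 107 = 105
The Nim-value of this position is 105.

105


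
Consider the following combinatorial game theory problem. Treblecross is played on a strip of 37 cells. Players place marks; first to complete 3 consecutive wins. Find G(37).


Treblecross: place X on empty cells; 3-in-a-row wins.
Playing within two cells of an existing X lets the opponent win at once, so sensible play treats the cells i-2..i+2 around each X as dead. The player left with no safe cell loses, so this is a normal-play take-away game on strips of safe cells.
Placing X at cell i (0-indexed) of a strip of k safe cells leaves independent strips of sizes max(0, i-2) and max(0, k-i-3). Hence G(k) = mex{ G(max(0,i-2)) XOR G(max(0,k-i-3)) : 0 <= i < k }, with G(0) = 0.
G(1): splits (0,0):0^0=0 -> mex({0}) = 1
G(2): splits (0,0):0^0=0 -> mex({0}) = 1
G(3): splits (0,0):0^0=0 -> mex({0}) = 1
G(4): splits (0,1):0^1=1 (0,0):0^0=0 -> mex({0, 1}) = 2
G(5): splits (0,2):0^1=1 (0,1):0^1=1 (0,0):0^0=0 -> mex({0, 1}) = 2
G(6) = mex({1}) = 0
G(7) = mex({0, 1, 2}) = 3
G(8) = mex({0, 1, 2}) = 3
G(9) = mex({0, 2}) = 1
G(10) = mex({0, 2, 3}) = 1
G(11) = mex({0, 3}) = 1
G(12) = mex({1, 3}) = 0
G(13) = mex({0, 1, 2, 3}) = 4
G(14) = mex({0, 1, 2}) = 3
G(15) = mex({0, 1, 2}) = 3
G(16) = mex({0, 1, 2, 4}) = 3
G(17) = mex({0, 1, 3, 4}) = 2
G(18) = mex({0, 1, 3, 4}) = 2
G(19) = mex({0, 1, 3, 5}) = 2
G(20) = mex({0, 1, 2, 3, 5}) = 4
G(21) = mex({0, 1, 2, 3, 5}) = 4
G(22) = mex({1, 2, 6}) = 0
G(23) = mex({0, 1, 2, 3, 4, 6}) = 5
G(24) = mex({0, 1, 2, 3, 4}) = 5
G(25) = mex({0, 1, 3, 4, 7}) = 2
G(26) = mex({0, 1, 3, 4, 5, 7}) = 2
G(27) = mex({0, 1, 3, 5}) = 2
G(28) = mex({0, 1, 2, 5}) = 3
G(29) = mex({0, 1, 2, 4, 5, 6}) = 3
G(30) = mex({1, 2, 4, 6}) = 0
G(31) = mex({0, 1, 2, 3, 4, 6}) = 5
G(32) = mex({1, 2, 3, 4, 7}) = 0
G(33) = mex({0, 3, 7}) = 1
G(34) = mex({0, 2, 3, 5, 7}) = 1
G(35) = mex({0, 2, 3, 5, 6}) = 1
G(36) = mex({0, 1, 2, 5, 6}) = 3
G(37) = mex({0, 1, 2, 4, 5, 6}) = 3
Therefore G(37) = 3.

3
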